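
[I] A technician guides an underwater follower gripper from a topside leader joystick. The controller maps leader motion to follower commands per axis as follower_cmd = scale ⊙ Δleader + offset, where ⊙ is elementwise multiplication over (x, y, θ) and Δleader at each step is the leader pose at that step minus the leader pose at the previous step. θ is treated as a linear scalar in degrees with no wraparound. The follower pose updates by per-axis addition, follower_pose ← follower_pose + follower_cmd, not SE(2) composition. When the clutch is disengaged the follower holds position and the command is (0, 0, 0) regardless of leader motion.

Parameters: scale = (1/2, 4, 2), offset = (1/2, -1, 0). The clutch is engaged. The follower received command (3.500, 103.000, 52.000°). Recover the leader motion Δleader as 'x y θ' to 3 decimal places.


axis x: (3.500 − 1/2) / (1/2) = 6.000
axis y: (103.000 − -1) / (4) = 26.000
axis θ: (52.000 − 0) / (2) = 26.000

6.000 26.000 26.000


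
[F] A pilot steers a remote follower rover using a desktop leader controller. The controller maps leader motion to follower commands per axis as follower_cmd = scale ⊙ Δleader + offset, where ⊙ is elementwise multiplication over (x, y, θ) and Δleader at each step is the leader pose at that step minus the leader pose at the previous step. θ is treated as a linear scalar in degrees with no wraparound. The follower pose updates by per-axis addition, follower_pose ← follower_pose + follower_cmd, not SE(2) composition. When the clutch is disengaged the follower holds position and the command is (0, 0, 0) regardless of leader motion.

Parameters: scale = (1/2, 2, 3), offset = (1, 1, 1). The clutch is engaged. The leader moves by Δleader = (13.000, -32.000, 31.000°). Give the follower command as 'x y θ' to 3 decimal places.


axis x: 1/2·13.000 + 1 = 7.500
axis y: 2·-32.000 + 1 = -63.000
axis θ: 3·31.000 + 1 = 94.000

7.500 -63.000 94.000


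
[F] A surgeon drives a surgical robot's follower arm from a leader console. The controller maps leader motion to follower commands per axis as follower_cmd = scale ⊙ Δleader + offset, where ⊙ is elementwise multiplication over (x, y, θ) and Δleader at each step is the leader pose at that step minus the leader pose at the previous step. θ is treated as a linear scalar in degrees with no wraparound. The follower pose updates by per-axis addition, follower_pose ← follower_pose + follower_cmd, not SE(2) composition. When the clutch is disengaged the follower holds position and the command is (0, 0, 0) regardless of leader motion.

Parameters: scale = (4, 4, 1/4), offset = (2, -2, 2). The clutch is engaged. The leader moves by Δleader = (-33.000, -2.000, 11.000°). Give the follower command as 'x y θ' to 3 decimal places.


axis x: 4·-33.000 + 2 = -130.000
axis y: 4·-2.000 + -2 = -10.000
axis θ: 1/4·11.000 + 2 = 4.750

-130.000 -10.000 4.750


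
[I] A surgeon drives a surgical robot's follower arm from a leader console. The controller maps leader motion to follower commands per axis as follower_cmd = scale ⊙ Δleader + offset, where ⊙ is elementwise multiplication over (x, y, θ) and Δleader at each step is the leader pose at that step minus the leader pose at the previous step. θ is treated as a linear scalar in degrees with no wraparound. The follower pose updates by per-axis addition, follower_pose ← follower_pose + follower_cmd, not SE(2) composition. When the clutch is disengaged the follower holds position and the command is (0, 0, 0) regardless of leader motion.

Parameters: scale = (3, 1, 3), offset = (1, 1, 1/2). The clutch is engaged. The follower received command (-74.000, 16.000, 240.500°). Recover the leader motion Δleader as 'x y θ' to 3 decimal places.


axis x: (-74.000 − 1) / (3) = -25.000
axis y: (16.000 − 1) / (1) = 15.000
axis θ: (240.500 − 1/2) / (3) = 80.000

-25.000 15.000 80.000


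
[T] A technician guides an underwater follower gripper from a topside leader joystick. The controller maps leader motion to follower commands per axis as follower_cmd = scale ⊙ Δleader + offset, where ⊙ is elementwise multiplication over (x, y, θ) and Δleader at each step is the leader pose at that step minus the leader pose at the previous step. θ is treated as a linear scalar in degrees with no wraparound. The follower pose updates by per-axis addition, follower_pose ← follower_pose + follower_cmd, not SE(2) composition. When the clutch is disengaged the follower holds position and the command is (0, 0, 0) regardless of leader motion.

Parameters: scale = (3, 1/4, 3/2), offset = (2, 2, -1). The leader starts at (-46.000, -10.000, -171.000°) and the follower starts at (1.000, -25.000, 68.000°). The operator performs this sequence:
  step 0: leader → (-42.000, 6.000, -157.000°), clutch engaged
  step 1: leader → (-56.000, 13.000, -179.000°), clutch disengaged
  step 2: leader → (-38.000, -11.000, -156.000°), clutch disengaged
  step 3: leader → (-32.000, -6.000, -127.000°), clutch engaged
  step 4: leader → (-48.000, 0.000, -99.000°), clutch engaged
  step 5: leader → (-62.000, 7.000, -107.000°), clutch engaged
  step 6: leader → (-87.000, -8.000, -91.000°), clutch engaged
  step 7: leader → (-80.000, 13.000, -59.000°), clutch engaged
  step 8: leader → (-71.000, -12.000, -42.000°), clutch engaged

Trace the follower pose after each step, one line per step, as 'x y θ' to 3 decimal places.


15.000 -19.000 88.000
15.000 -19.000 88.000
15.000 -19.000 88.000
35.000 -15.750 130.500
-11.000 -12.250 171.500
-51.000 -8.500 158.500
-124.000 -10.250 181.500
-101.000 -3.000 228.500
-72.000 -7.250 253.000

step 0: Δleader=(4.000, 16.000, 14.000°), engaged; cmd=(14.000, 6.000, 20.000°) → follower=(15.000, -19.000, 88.000°)
step 1: Δleader=(-14.000, 7.000, -22.000°), disengaged; cmd=(0,0,0) → follower holds at (15.000, -19.000, 88.000°)
step 2: Δleader=(18.000, -24.000, 23.000°), disengaged; cmd=(0,0,0) → follower holds at (15.000, -19.000, 88.000°)
step 3: Δleader=(6.000, 5.000, 29.000°), engaged; cmd=(20.000, 3.250, 42.500°) → follower=(35.000, -15.750, 130.500°)
step 4: Δleader=(-16.000, 6.000, 28.000°), engaged; cmd=(-46.000, 3.500, 41.000°) → follower=(-11.000, -12.250, 171.500°)
step 5: Δleader=(-14.000, 7.000, -8.000°), engaged; cmd=(-40.000, 3.750, -13.000°) → follower=(-51.000, -8.500, 158.500°)
step 6: Δleader=(-25.000, -15.000, 16.000°), engaged; cmd=(-73.000, -1.750, 23.000°) → follower=(-124.000, -10.250, 181.500°)
step 7: Δleader=(7.000, 21.000, 32.000°), engaged; cmd=(23.000, 7.250, 47.000°) → follower=(-101.000, -3.000, 228.500°)
step 8: Δleader=(9.000, -25.000, 17.000°), engaged; cmd=(29.000, -4.250, 24.500°) → follower=(-72.000, -7.250, 253.000°)


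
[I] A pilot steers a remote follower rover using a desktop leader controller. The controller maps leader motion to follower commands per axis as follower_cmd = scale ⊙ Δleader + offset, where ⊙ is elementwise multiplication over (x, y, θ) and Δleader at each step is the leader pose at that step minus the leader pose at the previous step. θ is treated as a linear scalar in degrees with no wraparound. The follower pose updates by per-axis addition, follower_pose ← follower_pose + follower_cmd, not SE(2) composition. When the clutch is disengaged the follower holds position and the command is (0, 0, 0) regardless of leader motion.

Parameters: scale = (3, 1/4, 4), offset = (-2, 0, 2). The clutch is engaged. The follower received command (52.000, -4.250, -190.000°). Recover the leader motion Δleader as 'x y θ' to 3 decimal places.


axis x: (52.000 − -2) / (3) = 18.000
axis y: (-4.250 − 0) / (1/4) = -17.000
axis θ: (-190.000 − 2) / (4) = -48.000

18.000 -17.000 -48.000


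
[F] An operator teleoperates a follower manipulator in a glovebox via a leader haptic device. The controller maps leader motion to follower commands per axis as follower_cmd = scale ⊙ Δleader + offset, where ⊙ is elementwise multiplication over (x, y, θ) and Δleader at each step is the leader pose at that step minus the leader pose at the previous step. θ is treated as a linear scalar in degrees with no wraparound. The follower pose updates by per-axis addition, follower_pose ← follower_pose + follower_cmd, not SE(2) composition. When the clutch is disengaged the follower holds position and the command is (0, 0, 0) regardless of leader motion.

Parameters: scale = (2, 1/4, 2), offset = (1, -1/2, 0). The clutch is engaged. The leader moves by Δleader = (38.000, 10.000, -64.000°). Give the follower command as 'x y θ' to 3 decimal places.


axis x: 2·38.000 + 1 = 77.000
axis y: 1/4·10.000 + -1/2 = 2.000
axis θ: 2·-64.000 + 0 = -128.000

77.000 2.000 -128.000


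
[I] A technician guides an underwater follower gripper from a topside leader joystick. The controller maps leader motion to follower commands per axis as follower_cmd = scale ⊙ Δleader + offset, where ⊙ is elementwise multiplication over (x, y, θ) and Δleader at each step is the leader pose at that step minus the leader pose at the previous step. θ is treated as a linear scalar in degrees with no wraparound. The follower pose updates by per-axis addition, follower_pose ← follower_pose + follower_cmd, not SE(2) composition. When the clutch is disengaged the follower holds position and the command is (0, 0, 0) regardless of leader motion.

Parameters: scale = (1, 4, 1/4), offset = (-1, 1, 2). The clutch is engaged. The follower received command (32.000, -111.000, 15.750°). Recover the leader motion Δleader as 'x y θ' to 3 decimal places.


axis x: (32.000 − -1) / (1) = 33.000
axis y: (-111.000 − 1) / (4) = -28.000
axis θ: (15.750 − 2) / (1/4) = 55.000

33.000 -28.000 55.000


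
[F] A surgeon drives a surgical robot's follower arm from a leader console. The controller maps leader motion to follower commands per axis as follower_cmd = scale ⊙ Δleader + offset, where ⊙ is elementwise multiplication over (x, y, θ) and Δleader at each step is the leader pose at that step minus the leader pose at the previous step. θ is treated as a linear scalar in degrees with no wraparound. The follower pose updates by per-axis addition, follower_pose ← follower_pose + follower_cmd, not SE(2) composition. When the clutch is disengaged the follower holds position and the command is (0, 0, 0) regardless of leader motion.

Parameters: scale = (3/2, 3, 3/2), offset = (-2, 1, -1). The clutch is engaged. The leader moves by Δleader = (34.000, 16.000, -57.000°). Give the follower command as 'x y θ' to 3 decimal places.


49.000 49.000 -86.500

axis x: 3/2·34.000 + -2 = 49.000
axis y: 3·16.000 + 1 = 49.000
axis θ: 3/2·-57.000 + -1 = -86.500


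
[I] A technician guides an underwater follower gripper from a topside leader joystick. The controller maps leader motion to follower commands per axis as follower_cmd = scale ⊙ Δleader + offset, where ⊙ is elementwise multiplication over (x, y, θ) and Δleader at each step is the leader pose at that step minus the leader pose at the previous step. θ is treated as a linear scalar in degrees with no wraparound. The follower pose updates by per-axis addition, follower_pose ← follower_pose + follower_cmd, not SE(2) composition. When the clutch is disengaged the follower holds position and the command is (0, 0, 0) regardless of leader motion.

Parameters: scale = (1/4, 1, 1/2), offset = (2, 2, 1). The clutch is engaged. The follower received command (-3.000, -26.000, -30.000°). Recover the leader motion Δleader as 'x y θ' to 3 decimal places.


axis x: (-3.000 − 2) / (1/4) = -20.000
axis y: (-26.000 − 2) / (1) = -28.000
axis θ: (-30.000 − 1) / (1/2) = -62.000

-20.000 -28.000 -62.000


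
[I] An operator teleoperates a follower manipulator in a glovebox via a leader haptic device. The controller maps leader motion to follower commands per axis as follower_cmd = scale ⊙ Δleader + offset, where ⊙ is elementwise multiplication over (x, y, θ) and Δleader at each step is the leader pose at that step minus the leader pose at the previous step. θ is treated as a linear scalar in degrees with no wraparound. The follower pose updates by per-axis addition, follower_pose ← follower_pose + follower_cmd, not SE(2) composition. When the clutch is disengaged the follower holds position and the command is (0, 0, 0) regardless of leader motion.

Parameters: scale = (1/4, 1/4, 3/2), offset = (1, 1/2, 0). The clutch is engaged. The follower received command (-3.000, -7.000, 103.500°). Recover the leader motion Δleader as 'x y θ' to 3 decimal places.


axis x: (-3.000 − 1) / (1/4) = -16.000
axis y: (-7.000 − 1/2) / (1/4) = -30.000
axis θ: (103.500 − 0) / (3/2) = 69.000

-16.000 -30.000 69.000


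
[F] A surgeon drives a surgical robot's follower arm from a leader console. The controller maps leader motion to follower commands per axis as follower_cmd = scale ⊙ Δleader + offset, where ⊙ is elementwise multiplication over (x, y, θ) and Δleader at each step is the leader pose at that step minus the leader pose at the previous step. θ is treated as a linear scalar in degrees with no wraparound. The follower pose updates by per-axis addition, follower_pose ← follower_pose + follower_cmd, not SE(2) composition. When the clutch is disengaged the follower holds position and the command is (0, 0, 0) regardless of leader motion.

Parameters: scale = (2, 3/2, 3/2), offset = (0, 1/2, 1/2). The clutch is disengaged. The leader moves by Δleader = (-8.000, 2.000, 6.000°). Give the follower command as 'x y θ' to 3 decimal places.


clutch disengaged → follower holds; cmd = (0, 0, 0)

0.000 0.000 0.000


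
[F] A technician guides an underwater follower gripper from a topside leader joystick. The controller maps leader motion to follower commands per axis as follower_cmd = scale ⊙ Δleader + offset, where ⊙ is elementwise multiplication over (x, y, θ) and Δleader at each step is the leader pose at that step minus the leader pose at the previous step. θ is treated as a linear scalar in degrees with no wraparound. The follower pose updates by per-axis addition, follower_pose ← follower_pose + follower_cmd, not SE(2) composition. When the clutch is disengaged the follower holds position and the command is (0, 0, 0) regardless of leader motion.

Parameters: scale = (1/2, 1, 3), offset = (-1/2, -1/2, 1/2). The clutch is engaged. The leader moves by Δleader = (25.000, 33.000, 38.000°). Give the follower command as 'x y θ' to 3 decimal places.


axis x: 1/2·25.000 + -1/2 = 12.000
axis y: 1·33.000 + -1/2 = 32.500
axis θ: 3·38.000 + 1/2 = 114.500

12.000 32.500 114.500


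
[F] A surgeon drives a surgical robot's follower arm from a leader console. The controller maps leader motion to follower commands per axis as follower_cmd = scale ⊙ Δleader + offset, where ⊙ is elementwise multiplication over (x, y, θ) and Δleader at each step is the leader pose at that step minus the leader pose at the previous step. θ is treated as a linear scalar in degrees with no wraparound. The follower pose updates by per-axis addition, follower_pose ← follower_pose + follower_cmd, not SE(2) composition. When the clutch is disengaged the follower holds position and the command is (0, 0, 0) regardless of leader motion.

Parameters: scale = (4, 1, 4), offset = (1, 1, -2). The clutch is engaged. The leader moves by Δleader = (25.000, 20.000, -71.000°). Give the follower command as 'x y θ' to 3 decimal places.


101.000 21.000 -286.000

axis x: 4·25.000 + 1 = 101.000
axis y: 1·20.000 + 1 = 21.000
axis θ: 4·-71.000 + -2 = -286.000


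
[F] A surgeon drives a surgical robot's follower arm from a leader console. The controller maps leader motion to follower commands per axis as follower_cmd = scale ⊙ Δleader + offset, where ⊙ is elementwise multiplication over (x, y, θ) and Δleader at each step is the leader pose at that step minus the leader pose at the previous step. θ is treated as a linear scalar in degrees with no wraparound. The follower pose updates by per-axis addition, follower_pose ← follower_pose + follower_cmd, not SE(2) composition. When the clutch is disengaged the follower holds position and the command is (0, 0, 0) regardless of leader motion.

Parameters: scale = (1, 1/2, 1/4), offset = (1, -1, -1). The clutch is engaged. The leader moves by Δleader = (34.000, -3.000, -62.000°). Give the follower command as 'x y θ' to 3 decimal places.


35.000 -2.500 -16.500

axis x: 1·34.000 + 1 = 35.000
axis y: 1/2·-3.000 + -1 = -2.500
axis θ: 1/4·-62.000 + -1 = -16.500


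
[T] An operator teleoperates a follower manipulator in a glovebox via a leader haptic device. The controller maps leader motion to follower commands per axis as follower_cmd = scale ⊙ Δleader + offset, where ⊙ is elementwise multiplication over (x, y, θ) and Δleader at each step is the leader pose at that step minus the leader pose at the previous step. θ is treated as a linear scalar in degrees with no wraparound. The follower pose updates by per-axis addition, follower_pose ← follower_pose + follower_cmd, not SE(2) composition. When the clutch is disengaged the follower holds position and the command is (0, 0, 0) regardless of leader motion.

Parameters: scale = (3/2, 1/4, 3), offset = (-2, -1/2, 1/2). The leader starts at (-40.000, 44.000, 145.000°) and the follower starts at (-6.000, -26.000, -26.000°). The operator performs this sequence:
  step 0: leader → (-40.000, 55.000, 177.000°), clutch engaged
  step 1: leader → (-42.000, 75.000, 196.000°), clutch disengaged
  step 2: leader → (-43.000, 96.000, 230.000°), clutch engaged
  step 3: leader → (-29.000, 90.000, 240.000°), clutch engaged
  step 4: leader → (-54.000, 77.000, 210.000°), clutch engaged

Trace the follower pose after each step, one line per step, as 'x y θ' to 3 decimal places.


step 0: Δleader=(0.000, 11.000, 32.000°), engaged; cmd=(-2.000, 2.250, 96.500°) → follower=(-8.000, -23.750, 70.500°)
step 1: Δleader=(-2.000, 20.000, 19.000°), disengaged; cmd=(0,0,0) → follower holds at (-8.000, -23.750, 70.500°)
step 2: Δleader=(-1.000, 21.000, 34.000°), engaged; cmd=(-3.500, 4.750, 102.500°) → follower=(-11.500, -19.000, 173.000°)
step 3: Δleader=(14.000, -6.000, 10.000°), engaged; cmd=(19.000, -2.000, 30.500°) → follower=(7.500, -21.000, 203.500°)
step 4: Δleader=(-25.000, -13.000, -30.000°), engaged; cmd=(-39.500, -3.750, -89.500°) → follower=(-32.000, -24.750, 114.000°)

-8.000 -23.750 70.500
-8.000 -23.750 70.500
-11.500 -19.000 173.000
7.500 -21.000 203.500
-32.000 -24.750 114.000


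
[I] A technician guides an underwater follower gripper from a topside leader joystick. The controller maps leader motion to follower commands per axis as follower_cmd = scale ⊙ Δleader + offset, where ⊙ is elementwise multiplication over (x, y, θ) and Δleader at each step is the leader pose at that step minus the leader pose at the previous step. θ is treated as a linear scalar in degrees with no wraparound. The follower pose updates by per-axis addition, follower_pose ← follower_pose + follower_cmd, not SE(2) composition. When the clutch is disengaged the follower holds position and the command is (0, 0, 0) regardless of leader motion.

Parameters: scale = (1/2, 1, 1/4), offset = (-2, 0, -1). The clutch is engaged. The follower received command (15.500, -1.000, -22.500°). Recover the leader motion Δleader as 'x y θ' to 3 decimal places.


axis x: (15.500 − -2) / (1/2) = 35.000
axis y: (-1.000 − 0) / (1) = -1.000
axis θ: (-22.500 − -1) / (1/4) = -86.000

35.000 -1.000 -86.000


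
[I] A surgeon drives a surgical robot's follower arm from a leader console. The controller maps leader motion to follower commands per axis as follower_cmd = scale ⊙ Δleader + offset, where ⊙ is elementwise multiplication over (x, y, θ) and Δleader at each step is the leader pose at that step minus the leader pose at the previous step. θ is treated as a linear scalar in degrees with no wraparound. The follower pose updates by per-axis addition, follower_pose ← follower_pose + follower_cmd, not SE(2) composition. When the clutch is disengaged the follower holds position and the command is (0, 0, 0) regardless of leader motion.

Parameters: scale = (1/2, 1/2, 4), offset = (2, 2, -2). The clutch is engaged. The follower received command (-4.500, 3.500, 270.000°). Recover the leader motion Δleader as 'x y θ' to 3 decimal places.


-13.000 3.000 68.000

axis x: (-4.500 − 2) / (1/2) = -13.000
axis y: (3.500 − 2) / (1/2) = 3.000
axis θ: (270.000 − -2) / (4) = 68.000


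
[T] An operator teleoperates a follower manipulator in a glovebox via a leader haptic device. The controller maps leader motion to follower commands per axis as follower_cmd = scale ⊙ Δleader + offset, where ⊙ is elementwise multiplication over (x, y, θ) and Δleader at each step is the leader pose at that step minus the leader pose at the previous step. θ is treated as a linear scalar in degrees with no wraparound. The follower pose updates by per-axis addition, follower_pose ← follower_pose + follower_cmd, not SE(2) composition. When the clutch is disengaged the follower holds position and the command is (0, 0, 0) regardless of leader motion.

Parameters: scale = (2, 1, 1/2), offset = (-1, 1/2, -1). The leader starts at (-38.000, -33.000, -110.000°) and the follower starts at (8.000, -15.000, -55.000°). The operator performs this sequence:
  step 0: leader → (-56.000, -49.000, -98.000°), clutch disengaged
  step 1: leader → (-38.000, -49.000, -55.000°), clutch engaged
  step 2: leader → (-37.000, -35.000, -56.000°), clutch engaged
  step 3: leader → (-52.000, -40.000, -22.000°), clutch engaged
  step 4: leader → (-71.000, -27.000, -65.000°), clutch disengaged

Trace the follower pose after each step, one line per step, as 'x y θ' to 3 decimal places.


step 0: Δleader=(-18.000, -16.000, 12.000°), disengaged; cmd=(0,0,0) → follower holds at (8.000, -15.000, -55.000°)
step 1: Δleader=(18.000, 0.000, 43.000°), engaged; cmd=(35.000, 0.500, 20.500°) → follower=(43.000, -14.500, -34.500°)
step 2: Δleader=(1.000, 14.000, -1.000°), engaged; cmd=(1.000, 14.500, -1.500°) → follower=(44.000, 0.000, -36.000°)
step 3: Δleader=(-15.000, -5.000, 34.000°), engaged; cmd=(-31.000, -4.500, 16.000°) → follower=(13.000, -4.500, -20.000°)
step 4: Δleader=(-19.000, 13.000, -43.000°), disengaged; cmd=(0,0,0) → follower holds at (13.000, -4.500, -20.000°)

8.000 -15.000 -55.000
43.000 -14.500 -34.500
44.000 0.000 -36.000
13.000 -4.500 -20.000
13.000 -4.500 -20.000


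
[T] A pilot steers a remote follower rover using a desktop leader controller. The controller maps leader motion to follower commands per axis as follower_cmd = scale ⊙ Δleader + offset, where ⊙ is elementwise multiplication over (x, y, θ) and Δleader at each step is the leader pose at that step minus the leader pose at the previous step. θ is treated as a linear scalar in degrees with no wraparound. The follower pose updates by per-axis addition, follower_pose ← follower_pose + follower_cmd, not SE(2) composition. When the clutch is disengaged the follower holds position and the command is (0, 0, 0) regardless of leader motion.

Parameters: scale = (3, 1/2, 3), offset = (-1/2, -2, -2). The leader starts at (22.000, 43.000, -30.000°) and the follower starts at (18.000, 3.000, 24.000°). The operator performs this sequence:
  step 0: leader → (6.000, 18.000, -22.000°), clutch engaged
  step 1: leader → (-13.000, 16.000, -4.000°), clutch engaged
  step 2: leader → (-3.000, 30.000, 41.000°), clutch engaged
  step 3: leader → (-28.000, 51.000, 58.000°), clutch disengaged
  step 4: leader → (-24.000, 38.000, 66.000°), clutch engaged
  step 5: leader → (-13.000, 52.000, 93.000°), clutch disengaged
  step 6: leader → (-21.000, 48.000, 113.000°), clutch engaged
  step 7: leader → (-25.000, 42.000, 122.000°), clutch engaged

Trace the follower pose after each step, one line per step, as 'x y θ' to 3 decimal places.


-30.500 -11.500 46.000
-88.000 -14.500 98.000
-58.500 -9.500 231.000
-58.500 -9.500 231.000
-47.000 -18.000 253.000
-47.000 -18.000 253.000
-71.500 -22.000 311.000
-84.000 -27.000 336.000

step 0: Δleader=(-16.000, -25.000, 8.000°), engaged; cmd=(-48.500, -14.500, 22.000°) → follower=(-30.500, -11.500, 46.000°)
step 1: Δleader=(-19.000, -2.000, 18.000°), engaged; cmd=(-57.500, -3.000, 52.000°) → follower=(-88.000, -14.500, 98.000°)
step 2: Δleader=(10.000, 14.000, 45.000°), engaged; cmd=(29.500, 5.000, 133.000°) → follower=(-58.500, -9.500, 231.000°)
step 3: Δleader=(-25.000, 21.000, 17.000°), disengaged; cmd=(0,0,0) → follower holds at (-58.500, -9.500, 231.000°)
step 4: Δleader=(4.000, -13.000, 8.000°), engaged; cmd=(11.500, -8.500, 22.000°) → follower=(-47.000, -18.000, 253.000°)
step 5: Δleader=(11.000, 14.000, 27.000°), disengaged; cmd=(0,0,0) → follower holds at (-47.000, -18.000, 253.000°)
step 6: Δleader=(-8.000, -4.000, 20.000°), engaged; cmd=(-24.500, -4.000, 58.000°) → follower=(-71.500, -22.000, 311.000°)
step 7: Δleader=(-4.000, -6.000, 9.000°), engaged; cmd=(-12.500, -5.000, 25.000°) → follower=(-84.000, -27.000, 336.000°)


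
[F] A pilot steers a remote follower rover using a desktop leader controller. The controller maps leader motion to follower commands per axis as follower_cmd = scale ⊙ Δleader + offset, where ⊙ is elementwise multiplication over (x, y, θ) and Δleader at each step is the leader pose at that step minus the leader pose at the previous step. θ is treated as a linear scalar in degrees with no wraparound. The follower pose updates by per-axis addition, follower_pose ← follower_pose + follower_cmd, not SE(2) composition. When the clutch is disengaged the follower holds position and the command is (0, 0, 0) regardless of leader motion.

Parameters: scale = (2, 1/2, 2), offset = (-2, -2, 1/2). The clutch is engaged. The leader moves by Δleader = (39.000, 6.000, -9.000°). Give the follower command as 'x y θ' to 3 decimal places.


76.000 1.000 -17.500

axis x: 2·39.000 + -2 = 76.000
axis y: 1/2·6.000 + -2 = 1.000
axis θ: 2·-9.000 + 1/2 = -17.500


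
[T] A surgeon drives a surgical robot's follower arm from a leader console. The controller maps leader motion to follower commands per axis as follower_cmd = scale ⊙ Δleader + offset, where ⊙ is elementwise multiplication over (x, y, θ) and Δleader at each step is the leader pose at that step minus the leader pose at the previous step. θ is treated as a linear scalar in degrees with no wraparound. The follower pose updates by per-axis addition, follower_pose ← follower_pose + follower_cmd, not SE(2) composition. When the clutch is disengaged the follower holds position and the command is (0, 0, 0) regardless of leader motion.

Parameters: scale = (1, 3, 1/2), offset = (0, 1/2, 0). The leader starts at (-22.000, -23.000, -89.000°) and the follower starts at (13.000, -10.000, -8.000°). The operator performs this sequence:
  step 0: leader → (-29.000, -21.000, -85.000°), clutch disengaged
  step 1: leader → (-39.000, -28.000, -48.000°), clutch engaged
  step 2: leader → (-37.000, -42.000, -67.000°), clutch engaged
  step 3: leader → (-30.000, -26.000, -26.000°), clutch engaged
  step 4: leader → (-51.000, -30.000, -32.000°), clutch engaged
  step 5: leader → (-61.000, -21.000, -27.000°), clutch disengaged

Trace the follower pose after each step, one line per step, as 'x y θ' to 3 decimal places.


13.000 -10.000 -8.000
3.000 -30.500 10.500
5.000 -72.000 1.000
12.000 -23.500 21.500
-9.000 -35.000 18.500
-9.000 -35.000 18.500

step 0: Δleader=(-7.000, 2.000, 4.000°), disengaged; cmd=(0,0,0) → follower holds at (13.000, -10.000, -8.000°)
step 1: Δleader=(-10.000, -7.000, 37.000°), engaged; cmd=(-10.000, -20.500, 18.500°) → follower=(3.000, -30.500, 10.500°)
step 2: Δleader=(2.000, -14.000, -19.000°), engaged; cmd=(2.000, -41.500, -9.500°) → follower=(5.000, -72.000, 1.000°)
step 3: Δleader=(7.000, 16.000, 41.000°), engaged; cmd=(7.000, 48.500, 20.500°) → follower=(12.000, -23.500, 21.500°)
step 4: Δleader=(-21.000, -4.000, -6.000°), engaged; cmd=(-21.000, -11.500, -3.000°) → follower=(-9.000, -35.000, 18.500°)
step 5: Δleader=(-10.000, 9.000, 5.000°), disengaged; cmd=(0,0,0) → follower holds at (-9.000, -35.000, 18.500°)


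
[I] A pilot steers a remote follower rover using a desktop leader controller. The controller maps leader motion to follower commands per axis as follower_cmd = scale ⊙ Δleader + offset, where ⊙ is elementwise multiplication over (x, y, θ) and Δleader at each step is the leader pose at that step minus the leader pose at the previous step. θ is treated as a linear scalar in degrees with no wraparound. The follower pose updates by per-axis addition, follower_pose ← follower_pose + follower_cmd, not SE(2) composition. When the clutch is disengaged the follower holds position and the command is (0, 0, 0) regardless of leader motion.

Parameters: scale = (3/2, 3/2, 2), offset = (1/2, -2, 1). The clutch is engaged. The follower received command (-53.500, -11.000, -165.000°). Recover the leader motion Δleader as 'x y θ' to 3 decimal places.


axis x: (-53.500 − 1/2) / (3/2) = -36.000
axis y: (-11.000 − -2) / (3/2) = -6.000
axis θ: (-165.000 − 1) / (2) = -83.000

-36.000 -6.000 -83.000


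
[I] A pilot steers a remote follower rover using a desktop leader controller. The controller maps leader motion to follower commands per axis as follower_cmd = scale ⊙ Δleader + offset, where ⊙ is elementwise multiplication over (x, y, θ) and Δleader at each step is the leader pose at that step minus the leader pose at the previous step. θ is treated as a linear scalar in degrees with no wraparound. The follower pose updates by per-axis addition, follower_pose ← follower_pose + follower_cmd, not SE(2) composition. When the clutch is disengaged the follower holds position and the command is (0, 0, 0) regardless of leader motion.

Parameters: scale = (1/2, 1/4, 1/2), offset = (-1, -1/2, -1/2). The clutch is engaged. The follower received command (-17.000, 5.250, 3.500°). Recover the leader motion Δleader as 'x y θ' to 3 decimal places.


axis x: (-17.000 − -1) / (1/2) = -32.000
axis y: (5.250 − -1/2) / (1/4) = 23.000
axis θ: (3.500 − -1/2) / (1/2) = 8.000

-32.000 23.000 8.000


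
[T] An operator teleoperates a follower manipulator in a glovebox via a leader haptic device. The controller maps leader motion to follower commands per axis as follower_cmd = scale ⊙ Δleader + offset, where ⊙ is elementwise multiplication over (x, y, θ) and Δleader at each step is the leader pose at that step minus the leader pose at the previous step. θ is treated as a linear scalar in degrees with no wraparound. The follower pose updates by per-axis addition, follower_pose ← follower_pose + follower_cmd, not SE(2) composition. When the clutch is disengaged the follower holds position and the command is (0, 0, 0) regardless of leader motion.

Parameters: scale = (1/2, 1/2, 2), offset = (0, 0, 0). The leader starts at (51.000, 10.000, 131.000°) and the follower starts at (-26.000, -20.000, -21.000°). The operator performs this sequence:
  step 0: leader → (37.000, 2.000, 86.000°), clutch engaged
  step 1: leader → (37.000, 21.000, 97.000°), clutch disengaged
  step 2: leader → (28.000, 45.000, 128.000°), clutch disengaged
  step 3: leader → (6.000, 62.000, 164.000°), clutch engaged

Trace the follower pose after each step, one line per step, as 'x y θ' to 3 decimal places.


-33.000 -24.000 -111.000
-33.000 -24.000 -111.000
-33.000 -24.000 -111.000
-44.000 -15.500 -39.000

step 0: Δleader=(-14.000, -8.000, -45.000°), engaged; cmd=(-7.000, -4.000, -90.000°) → follower=(-33.000, -24.000, -111.000°)
step 1: Δleader=(0.000, 19.000, 11.000°), disengaged; cmd=(0,0,0) → follower holds at (-33.000, -24.000, -111.000°)
step 2: Δleader=(-9.000, 24.000, 31.000°), disengaged; cmd=(0,0,0) → follower holds at (-33.000, -24.000, -111.000°)
step 3: Δleader=(-22.000, 17.000, 36.000°), engaged; cmd=(-11.000, 8.500, 72.000°) → follower=(-44.000, -15.500, -39.000°)


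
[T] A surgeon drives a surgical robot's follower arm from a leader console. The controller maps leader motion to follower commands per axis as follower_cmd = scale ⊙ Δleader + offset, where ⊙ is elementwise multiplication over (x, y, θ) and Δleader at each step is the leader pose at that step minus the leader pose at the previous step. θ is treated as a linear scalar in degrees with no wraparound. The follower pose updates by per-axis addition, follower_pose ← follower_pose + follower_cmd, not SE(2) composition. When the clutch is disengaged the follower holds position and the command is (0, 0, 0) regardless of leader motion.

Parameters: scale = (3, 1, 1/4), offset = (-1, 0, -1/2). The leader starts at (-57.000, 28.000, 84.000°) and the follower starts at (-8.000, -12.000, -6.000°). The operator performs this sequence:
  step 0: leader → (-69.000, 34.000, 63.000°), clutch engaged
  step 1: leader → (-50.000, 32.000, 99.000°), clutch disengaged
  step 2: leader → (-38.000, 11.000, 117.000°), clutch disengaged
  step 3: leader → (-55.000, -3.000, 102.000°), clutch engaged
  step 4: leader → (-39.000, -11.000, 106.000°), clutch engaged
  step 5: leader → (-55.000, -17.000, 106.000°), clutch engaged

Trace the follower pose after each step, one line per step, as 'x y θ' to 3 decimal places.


-45.000 -6.000 -11.750
-45.000 -6.000 -11.750
-45.000 -6.000 -11.750
-97.000 -20.000 -16.000
-50.000 -28.000 -15.500
-99.000 -34.000 -16.000

step 0: Δleader=(-12.000, 6.000, -21.000°), engaged; cmd=(-37.000, 6.000, -5.750°) → follower=(-45.000, -6.000, -11.750°)
step 1: Δleader=(19.000, -2.000, 36.000°), disengaged; cmd=(0,0,0) → follower holds at (-45.000, -6.000, -11.750°)
step 2: Δleader=(12.000, -21.000, 18.000°), disengaged; cmd=(0,0,0) → follower holds at (-45.000, -6.000, -11.750°)
step 3: Δleader=(-17.000, -14.000, -15.000°), engaged; cmd=(-52.000, -14.000, -4.250°) → follower=(-97.000, -20.000, -16.000°)
step 4: Δleader=(16.000, -8.000, 4.000°), engaged; cmd=(47.000, -8.000, 0.500°) → follower=(-50.000, -28.000, -15.500°)
step 5: Δleader=(-16.000, -6.000, 0.000°), engaged; cmd=(-49.000, -6.000, -0.500°) → follower=(-99.000, -34.000, -16.000°)


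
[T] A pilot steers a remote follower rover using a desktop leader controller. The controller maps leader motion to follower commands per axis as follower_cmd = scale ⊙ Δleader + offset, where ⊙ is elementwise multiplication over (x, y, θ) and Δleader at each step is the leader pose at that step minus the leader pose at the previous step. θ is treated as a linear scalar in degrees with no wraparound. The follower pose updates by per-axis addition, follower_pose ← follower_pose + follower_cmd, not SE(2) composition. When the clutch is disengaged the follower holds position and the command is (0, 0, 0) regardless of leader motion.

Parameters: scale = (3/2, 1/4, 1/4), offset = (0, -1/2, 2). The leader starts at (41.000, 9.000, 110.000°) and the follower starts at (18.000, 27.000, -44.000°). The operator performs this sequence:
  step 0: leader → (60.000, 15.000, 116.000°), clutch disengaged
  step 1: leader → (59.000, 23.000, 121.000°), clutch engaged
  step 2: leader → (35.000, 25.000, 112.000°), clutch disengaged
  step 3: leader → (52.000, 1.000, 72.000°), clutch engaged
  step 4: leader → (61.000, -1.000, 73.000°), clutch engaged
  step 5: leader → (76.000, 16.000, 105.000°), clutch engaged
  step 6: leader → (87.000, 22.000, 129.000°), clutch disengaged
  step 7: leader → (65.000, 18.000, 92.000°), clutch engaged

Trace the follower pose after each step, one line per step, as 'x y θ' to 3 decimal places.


18.000 27.000 -44.000
16.500 28.500 -40.750
16.500 28.500 -40.750
42.000 22.000 -48.750
55.500 21.000 -46.500
78.000 24.750 -36.500
78.000 24.750 -36.500
45.000 23.250 -43.750

step 0: Δleader=(19.000, 6.000, 6.000°), disengaged; cmd=(0,0,0) → follower holds at (18.000, 27.000, -44.000°)
step 1: Δleader=(-1.000, 8.000, 5.000°), engaged; cmd=(-1.500, 1.500, 3.250°) → follower=(16.500, 28.500, -40.750°)
step 2: Δleader=(-24.000, 2.000, -9.000°), disengaged; cmd=(0,0,0) → follower holds at (16.500, 28.500, -40.750°)
step 3: Δleader=(17.000, -24.000, -40.000°), engaged; cmd=(25.500, -6.500, -8.000°) → follower=(42.000, 22.000, -48.750°)
step 4: Δleader=(9.000, -2.000, 1.000°), engaged; cmd=(13.500, -1.000, 2.250°) → follower=(55.500, 21.000, -46.500°)
step 5: Δleader=(15.000, 17.000, 32.000°), engaged; cmd=(22.500, 3.750, 10.000°) → follower=(78.000, 24.750, -36.500°)
step 6: Δleader=(11.000, 6.000, 24.000°), disengaged; cmd=(0,0,0) → follower holds at (78.000, 24.750, -36.500°)
step 7: Δleader=(-22.000, -4.000, -37.000°), engaged; cmd=(-33.000, -1.500, -7.250°) → follower=(45.000, 23.250, -43.750°)


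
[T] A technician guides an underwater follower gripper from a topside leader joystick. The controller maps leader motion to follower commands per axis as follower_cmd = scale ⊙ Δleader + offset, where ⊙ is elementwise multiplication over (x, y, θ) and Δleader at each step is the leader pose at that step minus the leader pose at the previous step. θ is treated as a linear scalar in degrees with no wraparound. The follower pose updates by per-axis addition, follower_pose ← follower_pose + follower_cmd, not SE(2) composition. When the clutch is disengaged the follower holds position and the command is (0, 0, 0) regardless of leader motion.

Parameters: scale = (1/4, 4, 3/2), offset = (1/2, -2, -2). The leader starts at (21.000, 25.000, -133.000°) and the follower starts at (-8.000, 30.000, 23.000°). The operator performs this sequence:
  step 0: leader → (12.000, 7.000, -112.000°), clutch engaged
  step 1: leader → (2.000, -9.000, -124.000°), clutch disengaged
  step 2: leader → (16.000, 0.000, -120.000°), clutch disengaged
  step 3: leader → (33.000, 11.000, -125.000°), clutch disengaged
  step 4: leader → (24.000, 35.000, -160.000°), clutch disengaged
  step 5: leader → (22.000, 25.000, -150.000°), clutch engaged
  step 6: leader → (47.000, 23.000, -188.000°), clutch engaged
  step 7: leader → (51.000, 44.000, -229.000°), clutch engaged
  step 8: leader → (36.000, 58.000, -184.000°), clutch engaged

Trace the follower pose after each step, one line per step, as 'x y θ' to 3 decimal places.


step 0: Δleader=(-9.000, -18.000, 21.000°), engaged; cmd=(-1.750, -74.000, 29.500°) → follower=(-9.750, -44.000, 52.500°)
step 1: Δleader=(-10.000, -16.000, -12.000°), disengaged; cmd=(0,0,0) → follower holds at (-9.750, -44.000, 52.500°)
step 2: Δleader=(14.000, 9.000, 4.000°), disengaged; cmd=(0,0,0) → follower holds at (-9.750, -44.000, 52.500°)
step 3: Δleader=(17.000, 11.000, -5.000°), disengaged; cmd=(0,0,0) → follower holds at (-9.750, -44.000, 52.500°)
step 4: Δleader=(-9.000, 24.000, -35.000°), disengaged; cmd=(0,0,0) → follower holds at (-9.750, -44.000, 52.500°)
step 5: Δleader=(-2.000, -10.000, 10.000°), engaged; cmd=(0.000, -42.000, 13.000°) → follower=(-9.750, -86.000, 65.500°)
step 6: Δleader=(25.000, -2.000, -38.000°), engaged; cmd=(6.750, -10.000, -59.000°) → follower=(-3.000, -96.000, 6.500°)
step 7: Δleader=(4.000, 21.000, -41.000°), engaged; cmd=(1.500, 82.000, -63.500°) → follower=(-1.500, -14.000, -57.000°)
step 8: Δleader=(-15.000, 14.000, 45.000°), engaged; cmd=(-3.250, 54.000, 65.500°) → follower=(-4.750, 40.000, 8.500°)

-9.750 -44.000 52.500
-9.750 -44.000 52.500
-9.750 -44.000 52.500
-9.750 -44.000 52.500
-9.750 -44.000 52.500
-9.750 -86.000 65.500
-3.000 -96.000 6.500
-1.500 -14.000 -57.000
-4.750 40.000 8.500


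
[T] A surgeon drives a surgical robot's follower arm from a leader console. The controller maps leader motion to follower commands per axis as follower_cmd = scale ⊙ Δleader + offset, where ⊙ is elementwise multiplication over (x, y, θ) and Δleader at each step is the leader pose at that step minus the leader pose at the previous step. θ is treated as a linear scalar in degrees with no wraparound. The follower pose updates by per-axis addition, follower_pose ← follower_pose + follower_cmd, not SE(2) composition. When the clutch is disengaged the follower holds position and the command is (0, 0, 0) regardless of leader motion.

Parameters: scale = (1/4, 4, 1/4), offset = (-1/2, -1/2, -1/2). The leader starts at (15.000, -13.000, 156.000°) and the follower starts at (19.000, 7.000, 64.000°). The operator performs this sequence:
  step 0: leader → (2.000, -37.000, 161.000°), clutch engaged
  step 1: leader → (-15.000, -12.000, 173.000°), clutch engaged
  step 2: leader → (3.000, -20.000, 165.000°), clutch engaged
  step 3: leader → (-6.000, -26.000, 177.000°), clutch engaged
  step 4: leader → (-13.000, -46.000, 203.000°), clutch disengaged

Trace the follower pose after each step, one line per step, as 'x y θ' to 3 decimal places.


15.250 -89.500 64.750
10.500 10.000 67.250
14.500 -22.500 64.750
11.750 -47.000 67.250
11.750 -47.000 67.250

step 0: Δleader=(-13.000, -24.000, 5.000°), engaged; cmd=(-3.750, -96.500, 0.750°) → follower=(15.250, -89.500, 64.750°)
step 1: Δleader=(-17.000, 25.000, 12.000°), engaged; cmd=(-4.750, 99.500, 2.500°) → follower=(10.500, 10.000, 67.250°)
step 2: Δleader=(18.000, -8.000, -8.000°), engaged; cmd=(4.000, -32.500, -2.500°) → follower=(14.500, -22.500, 64.750°)
step 3: Δleader=(-9.000, -6.000, 12.000°), engaged; cmd=(-2.750, -24.500, 2.500°) → follower=(11.750, -47.000, 67.250°)
step 4: Δleader=(-7.000, -20.000, 26.000°), disengaged; cmd=(0,0,0) → follower holds at (11.750, -47.000, 67.250°)
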